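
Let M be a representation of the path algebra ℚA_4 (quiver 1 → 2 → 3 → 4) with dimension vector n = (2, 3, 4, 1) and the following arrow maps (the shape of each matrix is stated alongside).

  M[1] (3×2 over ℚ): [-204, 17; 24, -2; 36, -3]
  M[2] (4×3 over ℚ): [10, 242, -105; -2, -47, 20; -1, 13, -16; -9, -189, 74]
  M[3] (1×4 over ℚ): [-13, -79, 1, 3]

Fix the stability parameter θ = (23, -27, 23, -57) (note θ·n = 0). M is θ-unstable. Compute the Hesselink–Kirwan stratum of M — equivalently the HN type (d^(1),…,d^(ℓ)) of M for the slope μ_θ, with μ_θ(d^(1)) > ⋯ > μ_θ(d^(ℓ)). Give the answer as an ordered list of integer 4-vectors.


Interval decomposition of M: I[1,1], I[1,4], I[2,3]^2, I[3,3].
HN type (ℓ=3): μ^(1)=23; μ^(2)=-19/2; μ^(3)=-27

((1, 0, 3, 0); (1, 1, 1, 1); (0, 2, 0, 0))


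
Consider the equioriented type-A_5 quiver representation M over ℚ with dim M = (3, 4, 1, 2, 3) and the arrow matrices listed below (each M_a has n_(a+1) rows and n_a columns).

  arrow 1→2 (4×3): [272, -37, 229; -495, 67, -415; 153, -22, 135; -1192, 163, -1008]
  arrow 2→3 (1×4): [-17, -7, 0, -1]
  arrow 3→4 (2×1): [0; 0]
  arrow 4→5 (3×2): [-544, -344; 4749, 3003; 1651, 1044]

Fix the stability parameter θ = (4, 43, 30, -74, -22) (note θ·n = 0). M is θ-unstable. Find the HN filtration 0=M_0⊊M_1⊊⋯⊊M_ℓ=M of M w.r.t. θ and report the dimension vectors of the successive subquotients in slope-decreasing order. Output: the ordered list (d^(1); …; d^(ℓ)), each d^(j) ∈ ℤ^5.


Interval decomposition of M: I[1,2]^2, I[1,3], I[2,2], I[4,5]^2, I[5,5].
HN type (ℓ=5): μ^(1)=43; μ^(2)=73/2; μ^(3)=4; μ^(4)=-22; μ^(5)=-74

((0, 3, 0, 0, 0); (0, 1, 1, 0, 0); (3, 0, 0, 0, 0); (0, 0, 0, 0, 3); (0, 0, 0, 2, 0))


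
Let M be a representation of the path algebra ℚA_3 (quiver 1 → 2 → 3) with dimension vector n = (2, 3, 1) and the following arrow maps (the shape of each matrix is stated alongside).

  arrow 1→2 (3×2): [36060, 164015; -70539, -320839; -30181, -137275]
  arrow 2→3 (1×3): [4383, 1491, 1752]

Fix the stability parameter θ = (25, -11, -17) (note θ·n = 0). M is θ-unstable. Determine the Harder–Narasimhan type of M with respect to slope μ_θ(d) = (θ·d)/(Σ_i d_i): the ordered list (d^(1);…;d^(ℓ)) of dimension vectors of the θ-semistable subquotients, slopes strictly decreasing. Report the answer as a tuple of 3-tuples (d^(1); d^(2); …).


Via rank(M_{q-1}∘⋯∘M_p): M ≅ I[1,2], I[1,3], I[2,2].
μ_θ-semistable layers: μ^(1)=7; μ^(2)=-1; μ^(3)=-11

((1, 1, 0); (1, 1, 1); (0, 1, 0))


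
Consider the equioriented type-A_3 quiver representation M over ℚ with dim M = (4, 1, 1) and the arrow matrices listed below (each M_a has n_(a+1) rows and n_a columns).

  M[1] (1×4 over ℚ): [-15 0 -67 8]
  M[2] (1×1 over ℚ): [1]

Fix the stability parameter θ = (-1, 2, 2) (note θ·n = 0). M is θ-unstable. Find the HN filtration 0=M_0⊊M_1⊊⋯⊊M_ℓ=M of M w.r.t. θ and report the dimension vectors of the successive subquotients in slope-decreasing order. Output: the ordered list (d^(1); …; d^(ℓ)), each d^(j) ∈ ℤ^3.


Barcode: M ≅ I[1,1]^3, I[1,3]. HN layers by μ_θ (2 steps, strictly decreasing):
  μ^(1)=2; μ^(2)=-1

((0, 1, 1); (4, 0, 0))


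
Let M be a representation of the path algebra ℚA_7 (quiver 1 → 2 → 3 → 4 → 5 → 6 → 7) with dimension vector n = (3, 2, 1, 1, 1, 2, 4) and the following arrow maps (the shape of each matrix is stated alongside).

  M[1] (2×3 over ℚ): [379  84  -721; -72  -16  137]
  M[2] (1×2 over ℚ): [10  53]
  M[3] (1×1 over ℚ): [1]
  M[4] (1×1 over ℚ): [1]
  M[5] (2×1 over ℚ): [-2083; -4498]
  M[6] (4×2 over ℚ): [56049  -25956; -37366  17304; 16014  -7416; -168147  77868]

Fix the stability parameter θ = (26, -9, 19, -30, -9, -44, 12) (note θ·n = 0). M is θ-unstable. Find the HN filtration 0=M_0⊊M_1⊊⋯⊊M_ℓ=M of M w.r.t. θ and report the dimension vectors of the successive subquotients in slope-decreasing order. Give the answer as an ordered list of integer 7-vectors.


Barcode: M ≅ I[1,1], I[1,2], I[1,7], I[6,6], I[7,7]^3. HN layers by μ_θ (5 steps, strictly decreasing):
  μ^(1)=26; μ^(2)=12; μ^(3)=17/2; μ^(4)=-47/6; μ^(5)=-44

((1, 0, 0, 0, 0, 0, 0); (0, 0, 0, 0, 0, 0, 4); (1, 1, 0, 0, 0, 0, 0); (1, 1, 1, 1, 1, 1, 0); (0, 0, 0, 0, 0, 1, 0))


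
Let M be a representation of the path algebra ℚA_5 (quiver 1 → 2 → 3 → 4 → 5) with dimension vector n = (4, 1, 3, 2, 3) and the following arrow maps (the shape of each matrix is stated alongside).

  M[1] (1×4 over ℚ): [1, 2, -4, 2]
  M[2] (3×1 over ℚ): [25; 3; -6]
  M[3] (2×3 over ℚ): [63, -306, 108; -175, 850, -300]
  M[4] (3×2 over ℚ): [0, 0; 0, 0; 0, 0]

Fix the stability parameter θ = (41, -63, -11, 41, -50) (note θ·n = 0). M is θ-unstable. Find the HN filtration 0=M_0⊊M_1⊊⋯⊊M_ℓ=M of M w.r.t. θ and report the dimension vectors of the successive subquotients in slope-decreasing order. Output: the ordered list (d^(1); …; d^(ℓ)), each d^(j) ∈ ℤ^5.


Via rank(M_{q-1}∘⋯∘M_p): M ≅ I[1,1]^3, I[1,4], I[3,3]^2, I[4,4], I[5,5]^3.
μ_θ-semistable layers: μ^(1)=41; μ^(2)=-11; μ^(3)=-50

((3, 0, 0, 2, 0); (1, 1, 3, 0, 0); (0, 0, 0, 0, 3))


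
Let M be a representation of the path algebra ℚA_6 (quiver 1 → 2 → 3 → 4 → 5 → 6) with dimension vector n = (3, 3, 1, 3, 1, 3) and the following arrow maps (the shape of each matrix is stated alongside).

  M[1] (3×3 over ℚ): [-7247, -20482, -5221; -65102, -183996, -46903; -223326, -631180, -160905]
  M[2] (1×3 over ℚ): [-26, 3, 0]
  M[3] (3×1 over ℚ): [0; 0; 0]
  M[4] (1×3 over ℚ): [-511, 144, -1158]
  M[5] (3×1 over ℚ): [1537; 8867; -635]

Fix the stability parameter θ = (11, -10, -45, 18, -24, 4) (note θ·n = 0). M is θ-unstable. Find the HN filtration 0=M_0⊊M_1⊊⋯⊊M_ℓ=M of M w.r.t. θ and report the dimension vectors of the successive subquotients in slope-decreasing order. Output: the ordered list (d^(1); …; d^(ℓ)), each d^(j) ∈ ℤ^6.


Via rank(M_{q-1}∘⋯∘M_p): M ≅ I[1,1], I[1,2], I[1,3], I[2,2], I[4,4]^2, I[4,6], I[6,6]^2.
μ_θ-semistable layers: μ^(1)=18; μ^(2)=11; μ^(3)=4; μ^(4)=1/2; μ^(5)=-3; μ^(6)=-10; μ^(7)=-44/3

((0, 0, 0, 2, 0, 0); (1, 0, 0, 0, 0, 0); (0, 0, 0, 0, 0, 3); (1, 1, 0, 0, 0, 0); (0, 0, 0, 1, 1, 0); (0, 1, 0, 0, 0, 0); (1, 1, 1, 0, 0, 0))


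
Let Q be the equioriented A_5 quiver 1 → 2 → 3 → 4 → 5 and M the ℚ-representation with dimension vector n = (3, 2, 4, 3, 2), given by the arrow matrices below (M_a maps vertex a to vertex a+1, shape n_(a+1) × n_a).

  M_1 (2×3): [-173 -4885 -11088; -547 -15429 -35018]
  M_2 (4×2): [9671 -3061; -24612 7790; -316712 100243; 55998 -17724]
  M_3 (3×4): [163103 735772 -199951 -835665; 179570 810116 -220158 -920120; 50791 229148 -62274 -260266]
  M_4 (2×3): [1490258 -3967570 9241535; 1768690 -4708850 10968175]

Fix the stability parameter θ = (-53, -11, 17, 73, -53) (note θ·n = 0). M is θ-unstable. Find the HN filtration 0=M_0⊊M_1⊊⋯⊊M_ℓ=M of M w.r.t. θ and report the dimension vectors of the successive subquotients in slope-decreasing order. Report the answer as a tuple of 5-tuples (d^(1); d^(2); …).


Interval decomposition of M: I[1,1], I[1,4], I[1,5], I[3,3], I[3,4], I[5,5].
HN type (ℓ=5): μ^(1)=73; μ^(2)=17; μ^(3)=37/3; μ^(4)=-11; μ^(5)=-53

((0, 0, 0, 2, 0); (0, 0, 3, 0, 0); (0, 0, 1, 1, 1); (0, 2, 0, 0, 0); (3, 0, 0, 0, 1))


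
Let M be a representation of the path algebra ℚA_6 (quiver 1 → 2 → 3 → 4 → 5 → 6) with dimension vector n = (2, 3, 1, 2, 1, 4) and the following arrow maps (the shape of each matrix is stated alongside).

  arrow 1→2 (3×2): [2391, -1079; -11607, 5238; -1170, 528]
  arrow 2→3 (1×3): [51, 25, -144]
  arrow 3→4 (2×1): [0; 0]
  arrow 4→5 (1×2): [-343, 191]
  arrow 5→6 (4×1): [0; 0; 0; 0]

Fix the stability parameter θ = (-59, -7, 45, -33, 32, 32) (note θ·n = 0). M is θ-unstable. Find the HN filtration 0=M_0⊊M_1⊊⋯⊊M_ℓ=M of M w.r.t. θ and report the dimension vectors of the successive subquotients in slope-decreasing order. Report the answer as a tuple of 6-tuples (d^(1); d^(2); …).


Barcode: M ≅ I[1,2], I[1,3], I[2,2], I[4,4], I[4,5], I[6,6]^4. HN layers by μ_θ (5 steps, strictly decreasing):
  μ^(1)=45; μ^(2)=32; μ^(3)=-7; μ^(4)=-33; μ^(5)=-59

((0, 0, 1, 0, 0, 0); (0, 0, 0, 0, 1, 4); (0, 3, 0, 0, 0, 0); (0, 0, 0, 2, 0, 0); (2, 0, 0, 0, 0, 0))


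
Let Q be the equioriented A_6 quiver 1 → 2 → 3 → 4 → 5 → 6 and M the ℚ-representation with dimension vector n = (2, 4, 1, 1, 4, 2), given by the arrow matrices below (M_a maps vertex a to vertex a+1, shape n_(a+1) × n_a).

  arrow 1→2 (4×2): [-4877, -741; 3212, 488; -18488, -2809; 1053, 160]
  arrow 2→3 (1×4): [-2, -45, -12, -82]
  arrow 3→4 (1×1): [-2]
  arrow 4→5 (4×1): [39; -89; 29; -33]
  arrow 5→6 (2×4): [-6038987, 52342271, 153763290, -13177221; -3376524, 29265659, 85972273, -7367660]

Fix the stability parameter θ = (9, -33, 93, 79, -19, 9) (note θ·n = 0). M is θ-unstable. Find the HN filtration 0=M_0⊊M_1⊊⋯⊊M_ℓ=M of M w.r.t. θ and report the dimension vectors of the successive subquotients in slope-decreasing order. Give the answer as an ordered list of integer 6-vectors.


Barcode: M ≅ I[1,2], I[1,6], I[2,2]^2, I[5,5]^2, I[5,6]. HN layers by μ_θ (5 steps, strictly decreasing):
  μ^(1)=81/2; μ^(2)=9; μ^(3)=-12; μ^(4)=-19; μ^(5)=-33

((0, 0, 1, 1, 1, 1); (0, 0, 0, 0, 0, 1); (2, 2, 0, 0, 0, 0); (0, 0, 0, 0, 3, 0); (0, 2, 0, 0, 0, 0))


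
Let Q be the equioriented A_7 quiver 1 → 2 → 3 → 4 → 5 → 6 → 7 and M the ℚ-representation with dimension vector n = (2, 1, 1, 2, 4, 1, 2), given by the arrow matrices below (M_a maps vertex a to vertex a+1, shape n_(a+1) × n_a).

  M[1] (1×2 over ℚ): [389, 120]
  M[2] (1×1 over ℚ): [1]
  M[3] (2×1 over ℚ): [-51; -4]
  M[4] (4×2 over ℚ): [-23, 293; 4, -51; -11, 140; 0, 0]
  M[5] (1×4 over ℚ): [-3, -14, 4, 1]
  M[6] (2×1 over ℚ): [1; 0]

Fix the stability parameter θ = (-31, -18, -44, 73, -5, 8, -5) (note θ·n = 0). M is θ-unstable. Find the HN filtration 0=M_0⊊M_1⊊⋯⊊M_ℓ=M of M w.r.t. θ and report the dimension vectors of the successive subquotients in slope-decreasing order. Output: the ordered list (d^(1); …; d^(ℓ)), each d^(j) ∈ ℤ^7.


Interval decomposition of M: I[1,1], I[1,7], I[4,5], I[5,5]^2, I[7,7].
HN type (ℓ=4): μ^(1)=34; μ^(2)=71/4; μ^(3)=-5; μ^(4)=-31

((0, 0, 0, 1, 1, 0, 0); (0, 0, 0, 1, 1, 1, 1); (0, 0, 0, 0, 2, 0, 1); (2, 1, 1, 0, 0, 0, 0))


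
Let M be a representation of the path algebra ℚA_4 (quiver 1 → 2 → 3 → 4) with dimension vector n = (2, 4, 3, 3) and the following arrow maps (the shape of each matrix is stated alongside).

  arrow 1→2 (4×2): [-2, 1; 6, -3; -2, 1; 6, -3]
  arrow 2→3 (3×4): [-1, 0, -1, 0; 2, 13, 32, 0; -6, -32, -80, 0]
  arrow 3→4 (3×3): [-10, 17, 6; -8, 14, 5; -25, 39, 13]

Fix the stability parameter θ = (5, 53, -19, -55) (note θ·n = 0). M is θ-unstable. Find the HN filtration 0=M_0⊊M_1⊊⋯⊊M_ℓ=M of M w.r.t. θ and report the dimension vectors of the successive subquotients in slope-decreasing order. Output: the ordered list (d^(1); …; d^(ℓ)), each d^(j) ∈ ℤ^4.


Barcode: M ≅ I[1,1], I[1,4], I[2,2], I[2,4]^2. HN layers by μ_θ (4 steps, strictly decreasing):
  μ^(1)=53; μ^(2)=5; μ^(3)=-4; μ^(4)=-7

((0, 1, 0, 0); (1, 0, 0, 0); (1, 1, 1, 1); (0, 2, 2, 2))


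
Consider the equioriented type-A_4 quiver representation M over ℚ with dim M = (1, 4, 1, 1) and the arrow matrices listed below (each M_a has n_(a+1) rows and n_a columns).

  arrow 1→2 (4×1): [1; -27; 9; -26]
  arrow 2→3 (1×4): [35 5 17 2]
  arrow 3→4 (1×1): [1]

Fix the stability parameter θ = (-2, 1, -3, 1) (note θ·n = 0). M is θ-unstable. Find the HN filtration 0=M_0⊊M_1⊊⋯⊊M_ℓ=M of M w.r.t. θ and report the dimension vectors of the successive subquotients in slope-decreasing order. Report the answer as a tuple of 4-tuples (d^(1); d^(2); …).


Barcode: M ≅ I[1,4], I[2,2]^3. HN layers by μ_θ (3 steps, strictly decreasing):
  μ^(1)=1; μ^(2)=-1; μ^(3)=-2

((0, 3, 0, 1); (0, 1, 1, 0); (1, 0, 0, 0))


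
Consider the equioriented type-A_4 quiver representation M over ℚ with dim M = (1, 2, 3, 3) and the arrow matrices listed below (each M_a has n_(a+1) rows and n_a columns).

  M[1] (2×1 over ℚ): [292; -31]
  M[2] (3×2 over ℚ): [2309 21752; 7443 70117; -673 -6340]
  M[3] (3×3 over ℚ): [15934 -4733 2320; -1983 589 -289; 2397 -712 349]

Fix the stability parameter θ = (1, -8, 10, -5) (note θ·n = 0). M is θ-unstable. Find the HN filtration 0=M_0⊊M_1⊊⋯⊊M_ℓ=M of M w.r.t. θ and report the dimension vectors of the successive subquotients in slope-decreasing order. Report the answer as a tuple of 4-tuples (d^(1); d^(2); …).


Interval decomposition of M: I[1,4], I[2,3], I[3,4], I[4,4].
HN type (ℓ=5): μ^(1)=10; μ^(2)=5/2; μ^(3)=-7/2; μ^(4)=-5; μ^(5)=-8

((0, 0, 1, 0); (0, 0, 2, 2); (1, 1, 0, 0); (0, 0, 0, 1); (0, 1, 0, 0))


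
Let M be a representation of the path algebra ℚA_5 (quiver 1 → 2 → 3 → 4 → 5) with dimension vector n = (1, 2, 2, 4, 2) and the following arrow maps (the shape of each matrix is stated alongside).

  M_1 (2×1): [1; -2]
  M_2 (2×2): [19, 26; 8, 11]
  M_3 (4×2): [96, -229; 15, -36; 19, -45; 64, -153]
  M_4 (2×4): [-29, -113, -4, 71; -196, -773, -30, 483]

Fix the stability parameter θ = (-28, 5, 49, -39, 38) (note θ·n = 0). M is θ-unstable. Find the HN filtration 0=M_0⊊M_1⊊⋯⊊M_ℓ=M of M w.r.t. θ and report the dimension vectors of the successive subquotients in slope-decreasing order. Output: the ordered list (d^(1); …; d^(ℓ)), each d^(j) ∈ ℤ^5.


Via rank(M_{q-1}∘⋯∘M_p): M ≅ I[1,5], I[2,5], I[4,4]^2.
μ_θ-semistable layers: μ^(1)=38; μ^(2)=5; μ^(3)=-28; μ^(4)=-39

((0, 0, 0, 0, 2); (0, 2, 2, 2, 0); (1, 0, 0, 0, 0); (0, 0, 0, 2, 0))


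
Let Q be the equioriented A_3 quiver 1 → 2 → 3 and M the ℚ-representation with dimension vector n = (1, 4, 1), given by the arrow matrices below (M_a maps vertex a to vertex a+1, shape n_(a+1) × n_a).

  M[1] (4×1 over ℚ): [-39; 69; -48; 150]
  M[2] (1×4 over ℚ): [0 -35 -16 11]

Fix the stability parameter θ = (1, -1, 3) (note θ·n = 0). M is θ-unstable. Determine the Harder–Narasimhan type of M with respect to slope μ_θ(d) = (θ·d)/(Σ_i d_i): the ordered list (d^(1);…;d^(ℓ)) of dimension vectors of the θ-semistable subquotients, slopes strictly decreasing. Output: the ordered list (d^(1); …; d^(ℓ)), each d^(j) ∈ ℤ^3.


Interval decomposition of M: I[1,3], I[2,2]^3.
HN type (ℓ=3): μ^(1)=3; μ^(2)=0; μ^(3)=-1

((0, 0, 1); (1, 1, 0); (0, 3, 0))


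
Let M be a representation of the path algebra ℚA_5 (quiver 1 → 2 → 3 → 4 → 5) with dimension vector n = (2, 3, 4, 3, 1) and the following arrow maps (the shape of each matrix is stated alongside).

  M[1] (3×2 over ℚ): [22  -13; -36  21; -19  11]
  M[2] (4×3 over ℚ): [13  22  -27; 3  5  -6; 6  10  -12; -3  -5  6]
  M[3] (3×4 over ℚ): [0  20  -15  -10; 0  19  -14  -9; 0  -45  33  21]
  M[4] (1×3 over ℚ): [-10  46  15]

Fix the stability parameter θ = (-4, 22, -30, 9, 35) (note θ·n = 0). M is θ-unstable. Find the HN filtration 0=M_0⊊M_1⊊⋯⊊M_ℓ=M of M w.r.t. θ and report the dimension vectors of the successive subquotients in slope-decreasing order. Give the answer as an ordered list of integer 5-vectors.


Barcode: M ≅ I[1,2], I[1,3], I[2,3], I[3,4], I[3,5], I[4,4]. HN layers by μ_θ (5 steps, strictly decreasing):
  μ^(1)=35; μ^(2)=22; μ^(3)=9; μ^(4)=-4; μ^(5)=-30

((0, 0, 0, 0, 1); (0, 1, 0, 0, 0); (0, 0, 0, 3, 0); (2, 2, 2, 0, 0); (0, 0, 2, 0, 0))


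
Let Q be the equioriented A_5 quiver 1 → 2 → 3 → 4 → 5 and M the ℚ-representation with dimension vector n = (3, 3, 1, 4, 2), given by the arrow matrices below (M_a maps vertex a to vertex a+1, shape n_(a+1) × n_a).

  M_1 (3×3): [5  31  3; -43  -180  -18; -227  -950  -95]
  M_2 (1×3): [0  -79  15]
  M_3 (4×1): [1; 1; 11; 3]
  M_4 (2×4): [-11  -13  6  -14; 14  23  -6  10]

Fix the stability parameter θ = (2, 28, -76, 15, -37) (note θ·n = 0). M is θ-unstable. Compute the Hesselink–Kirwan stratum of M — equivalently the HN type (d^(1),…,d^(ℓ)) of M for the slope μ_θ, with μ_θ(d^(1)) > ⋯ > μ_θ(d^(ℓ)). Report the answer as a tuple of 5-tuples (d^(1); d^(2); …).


Interval decomposition of M: I[1,2]^2, I[1,5], I[4,4]^2, I[4,5].
HN type (ℓ=5): μ^(1)=28; μ^(2)=15; μ^(3)=2; μ^(4)=-11; μ^(5)=-46/3

((0, 2, 0, 0, 0); (0, 0, 0, 2, 0); (2, 0, 0, 0, 0); (0, 0, 0, 2, 2); (1, 1, 1, 0, 0))


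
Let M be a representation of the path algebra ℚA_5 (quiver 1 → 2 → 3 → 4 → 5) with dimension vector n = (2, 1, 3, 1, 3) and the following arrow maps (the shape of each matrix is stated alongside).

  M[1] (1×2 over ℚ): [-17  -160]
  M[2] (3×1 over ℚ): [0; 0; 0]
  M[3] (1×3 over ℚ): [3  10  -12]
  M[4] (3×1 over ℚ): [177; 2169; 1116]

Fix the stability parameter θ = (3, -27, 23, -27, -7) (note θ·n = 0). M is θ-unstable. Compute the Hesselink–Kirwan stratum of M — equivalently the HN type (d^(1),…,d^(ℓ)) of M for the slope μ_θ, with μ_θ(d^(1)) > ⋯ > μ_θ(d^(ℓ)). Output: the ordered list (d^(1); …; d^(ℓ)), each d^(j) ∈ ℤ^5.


Barcode: M ≅ I[1,1], I[1,2], I[3,3]^2, I[3,5], I[5,5]^2. HN layers by μ_θ (5 steps, strictly decreasing):
  μ^(1)=23; μ^(2)=3; μ^(3)=-11/3; μ^(4)=-7; μ^(5)=-12

((0, 0, 2, 0, 0); (1, 0, 0, 0, 0); (0, 0, 1, 1, 1); (0, 0, 0, 0, 2); (1, 1, 0, 0, 0))


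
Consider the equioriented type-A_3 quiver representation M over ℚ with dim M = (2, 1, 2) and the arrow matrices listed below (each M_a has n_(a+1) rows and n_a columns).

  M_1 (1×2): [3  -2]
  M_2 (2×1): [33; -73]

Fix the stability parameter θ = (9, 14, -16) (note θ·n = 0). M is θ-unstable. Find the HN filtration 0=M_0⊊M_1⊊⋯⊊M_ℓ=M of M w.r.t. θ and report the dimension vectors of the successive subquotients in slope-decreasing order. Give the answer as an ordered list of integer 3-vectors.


Barcode: M ≅ I[1,1], I[1,3], I[3,3]. HN layers by μ_θ (3 steps, strictly decreasing):
  μ^(1)=9; μ^(2)=7/3; μ^(3)=-16

((1, 0, 0); (1, 1, 1); (0, 0, 1))


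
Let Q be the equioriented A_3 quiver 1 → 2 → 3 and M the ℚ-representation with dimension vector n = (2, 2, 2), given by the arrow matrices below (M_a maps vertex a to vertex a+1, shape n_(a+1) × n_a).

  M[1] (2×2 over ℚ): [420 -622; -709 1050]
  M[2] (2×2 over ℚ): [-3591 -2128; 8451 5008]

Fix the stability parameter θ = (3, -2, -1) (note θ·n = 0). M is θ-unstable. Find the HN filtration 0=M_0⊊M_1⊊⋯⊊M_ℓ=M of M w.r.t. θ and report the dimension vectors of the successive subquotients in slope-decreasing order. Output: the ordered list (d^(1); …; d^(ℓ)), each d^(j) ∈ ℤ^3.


Via rank(M_{q-1}∘⋯∘M_p): M ≅ I[1,2], I[1,3], I[3,3].
μ_θ-semistable layers: μ^(1)=1/2; μ^(2)=0; μ^(3)=-1

((1, 1, 0); (1, 1, 1); (0, 0, 1))


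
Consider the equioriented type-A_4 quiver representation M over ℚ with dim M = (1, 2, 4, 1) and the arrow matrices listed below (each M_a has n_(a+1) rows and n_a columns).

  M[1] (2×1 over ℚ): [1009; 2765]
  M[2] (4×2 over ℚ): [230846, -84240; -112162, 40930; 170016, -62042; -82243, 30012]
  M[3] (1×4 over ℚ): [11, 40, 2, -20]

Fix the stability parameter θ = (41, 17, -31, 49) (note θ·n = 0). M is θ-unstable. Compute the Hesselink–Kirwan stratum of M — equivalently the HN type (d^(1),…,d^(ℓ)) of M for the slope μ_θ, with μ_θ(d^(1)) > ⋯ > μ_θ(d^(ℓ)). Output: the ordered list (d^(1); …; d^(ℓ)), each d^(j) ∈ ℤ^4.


Interval decomposition of M: I[1,4], I[2,3], I[3,3]^2.
HN type (ℓ=4): μ^(1)=49; μ^(2)=9; μ^(3)=-7; μ^(4)=-31

((0, 0, 0, 1); (1, 1, 1, 0); (0, 1, 1, 0); (0, 0, 2, 0))


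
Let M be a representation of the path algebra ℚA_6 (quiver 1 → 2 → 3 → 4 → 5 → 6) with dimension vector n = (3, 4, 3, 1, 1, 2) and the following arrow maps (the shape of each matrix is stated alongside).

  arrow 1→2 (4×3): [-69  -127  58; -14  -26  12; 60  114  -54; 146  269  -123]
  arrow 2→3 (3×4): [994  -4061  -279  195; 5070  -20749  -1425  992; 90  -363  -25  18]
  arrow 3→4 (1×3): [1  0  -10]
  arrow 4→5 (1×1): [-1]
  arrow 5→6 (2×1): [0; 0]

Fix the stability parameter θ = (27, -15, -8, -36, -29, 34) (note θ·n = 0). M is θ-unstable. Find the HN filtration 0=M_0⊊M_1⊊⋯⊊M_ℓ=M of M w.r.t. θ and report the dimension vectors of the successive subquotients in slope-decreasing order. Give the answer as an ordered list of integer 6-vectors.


Via rank(M_{q-1}∘⋯∘M_p): M ≅ I[1,1], I[1,2], I[1,5], I[2,3]^2, I[6,6]^2.
μ_θ-semistable layers: μ^(1)=34; μ^(2)=27; μ^(3)=6; μ^(4)=-8; μ^(5)=-61/5; μ^(6)=-15

((0, 0, 0, 0, 0, 2); (1, 0, 0, 0, 0, 0); (1, 1, 0, 0, 0, 0); (0, 0, 2, 0, 0, 0); (1, 1, 1, 1, 1, 0); (0, 2, 0, 0, 0, 0))


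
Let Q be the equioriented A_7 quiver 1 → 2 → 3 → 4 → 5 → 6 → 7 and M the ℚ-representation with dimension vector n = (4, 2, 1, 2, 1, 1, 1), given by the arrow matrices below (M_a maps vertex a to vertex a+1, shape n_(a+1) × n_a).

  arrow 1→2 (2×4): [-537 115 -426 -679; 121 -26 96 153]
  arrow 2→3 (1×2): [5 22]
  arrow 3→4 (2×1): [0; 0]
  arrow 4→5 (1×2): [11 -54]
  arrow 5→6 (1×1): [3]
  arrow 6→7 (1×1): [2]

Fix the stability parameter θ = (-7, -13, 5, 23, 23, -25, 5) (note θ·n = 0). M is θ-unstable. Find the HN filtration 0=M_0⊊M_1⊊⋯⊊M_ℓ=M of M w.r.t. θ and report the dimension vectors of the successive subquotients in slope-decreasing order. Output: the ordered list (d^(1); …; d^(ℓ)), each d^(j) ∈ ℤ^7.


Via rank(M_{q-1}∘⋯∘M_p): M ≅ I[1,1]^2, I[1,2], I[1,3], I[4,4], I[4,7].
μ_θ-semistable layers: μ^(1)=23; μ^(2)=13/2; μ^(3)=5; μ^(4)=-7; μ^(5)=-10

((0, 0, 0, 1, 0, 0, 0); (0, 0, 0, 1, 1, 1, 1); (0, 0, 1, 0, 0, 0, 0); (2, 0, 0, 0, 0, 0, 0); (2, 2, 0, 0, 0, 0, 0))


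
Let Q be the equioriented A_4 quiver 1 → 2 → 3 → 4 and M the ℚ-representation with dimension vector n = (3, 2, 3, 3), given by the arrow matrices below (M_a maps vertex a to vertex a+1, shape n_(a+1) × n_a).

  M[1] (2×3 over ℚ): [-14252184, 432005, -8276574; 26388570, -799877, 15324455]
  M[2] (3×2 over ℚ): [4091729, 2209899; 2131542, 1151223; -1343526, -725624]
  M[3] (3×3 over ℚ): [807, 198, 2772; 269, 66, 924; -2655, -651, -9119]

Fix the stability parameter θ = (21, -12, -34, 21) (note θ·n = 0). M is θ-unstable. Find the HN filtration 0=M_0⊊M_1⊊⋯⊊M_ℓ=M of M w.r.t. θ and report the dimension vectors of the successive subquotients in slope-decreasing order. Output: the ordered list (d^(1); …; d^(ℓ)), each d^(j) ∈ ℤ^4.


Via rank(M_{q-1}∘⋯∘M_p): M ≅ I[1,1], I[1,4]^2, I[3,3], I[4,4].
μ_θ-semistable layers: μ^(1)=21; μ^(2)=-25/3; μ^(3)=-34

((1, 0, 0, 3); (2, 2, 2, 0); (0, 0, 1, 0))


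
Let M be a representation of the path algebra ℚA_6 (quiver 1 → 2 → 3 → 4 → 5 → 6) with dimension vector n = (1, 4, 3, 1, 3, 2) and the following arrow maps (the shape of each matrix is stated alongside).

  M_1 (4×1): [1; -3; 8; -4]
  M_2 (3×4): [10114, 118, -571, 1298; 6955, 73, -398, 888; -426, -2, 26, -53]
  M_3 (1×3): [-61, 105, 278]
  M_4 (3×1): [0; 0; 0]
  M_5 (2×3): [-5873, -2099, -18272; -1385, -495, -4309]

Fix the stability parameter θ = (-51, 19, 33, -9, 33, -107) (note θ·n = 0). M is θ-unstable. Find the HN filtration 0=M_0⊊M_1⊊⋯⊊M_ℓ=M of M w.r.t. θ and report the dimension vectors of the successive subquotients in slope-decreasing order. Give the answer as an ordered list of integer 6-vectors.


Via rank(M_{q-1}∘⋯∘M_p): M ≅ I[1,2], I[2,3]^2, I[2,4], I[5,5], I[5,6]^2.
μ_θ-semistable layers: μ^(1)=33; μ^(2)=19; μ^(3)=43/3; μ^(4)=-37; μ^(5)=-51

((0, 0, 2, 0, 1, 0); (0, 3, 0, 0, 0, 0); (0, 1, 1, 1, 0, 0); (0, 0, 0, 0, 2, 2); (1, 0, 0, 0, 0, 0))


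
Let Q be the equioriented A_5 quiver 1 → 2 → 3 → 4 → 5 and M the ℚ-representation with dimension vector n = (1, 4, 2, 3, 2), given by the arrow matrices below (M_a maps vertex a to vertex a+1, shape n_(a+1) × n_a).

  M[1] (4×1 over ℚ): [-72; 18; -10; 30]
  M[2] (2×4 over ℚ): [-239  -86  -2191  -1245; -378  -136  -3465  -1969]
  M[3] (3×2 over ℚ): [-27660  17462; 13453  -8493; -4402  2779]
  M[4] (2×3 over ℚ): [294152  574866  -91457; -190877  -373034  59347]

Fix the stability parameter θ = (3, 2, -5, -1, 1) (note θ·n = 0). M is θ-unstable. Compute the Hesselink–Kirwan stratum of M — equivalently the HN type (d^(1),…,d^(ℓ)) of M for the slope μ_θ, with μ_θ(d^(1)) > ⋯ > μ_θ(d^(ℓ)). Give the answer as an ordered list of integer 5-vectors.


Barcode: M ≅ I[1,5], I[2,2]^2, I[2,4], I[4,5]. HN layers by μ_θ (5 steps, strictly decreasing):
  μ^(1)=2; μ^(2)=1; μ^(3)=-1/4; μ^(4)=-1; μ^(5)=-3/2

((0, 2, 0, 0, 0); (0, 0, 0, 0, 2); (1, 1, 1, 1, 0); (0, 0, 0, 2, 0); (0, 1, 1, 0, 0))


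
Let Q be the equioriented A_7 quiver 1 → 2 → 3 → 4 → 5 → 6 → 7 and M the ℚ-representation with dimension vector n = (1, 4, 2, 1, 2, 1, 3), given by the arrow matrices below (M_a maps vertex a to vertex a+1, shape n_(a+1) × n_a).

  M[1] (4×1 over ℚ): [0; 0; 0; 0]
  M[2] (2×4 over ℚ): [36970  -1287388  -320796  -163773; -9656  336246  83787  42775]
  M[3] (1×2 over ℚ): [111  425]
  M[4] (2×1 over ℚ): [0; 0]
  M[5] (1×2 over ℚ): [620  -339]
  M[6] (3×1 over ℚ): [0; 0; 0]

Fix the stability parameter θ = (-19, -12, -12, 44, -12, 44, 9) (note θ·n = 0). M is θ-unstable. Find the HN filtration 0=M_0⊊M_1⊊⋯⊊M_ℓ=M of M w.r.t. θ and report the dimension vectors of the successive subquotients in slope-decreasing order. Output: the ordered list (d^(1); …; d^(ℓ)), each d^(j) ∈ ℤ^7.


Interval decomposition of M: I[1,1], I[2,2]^2, I[2,3], I[2,4], I[5,5], I[5,6], I[7,7]^3.
HN type (ℓ=4): μ^(1)=44; μ^(2)=9; μ^(3)=-12; μ^(4)=-19

((0, 0, 0, 1, 0, 1, 0); (0, 0, 0, 0, 0, 0, 3); (0, 4, 2, 0, 2, 0, 0); (1, 0, 0, 0, 0, 0, 0))


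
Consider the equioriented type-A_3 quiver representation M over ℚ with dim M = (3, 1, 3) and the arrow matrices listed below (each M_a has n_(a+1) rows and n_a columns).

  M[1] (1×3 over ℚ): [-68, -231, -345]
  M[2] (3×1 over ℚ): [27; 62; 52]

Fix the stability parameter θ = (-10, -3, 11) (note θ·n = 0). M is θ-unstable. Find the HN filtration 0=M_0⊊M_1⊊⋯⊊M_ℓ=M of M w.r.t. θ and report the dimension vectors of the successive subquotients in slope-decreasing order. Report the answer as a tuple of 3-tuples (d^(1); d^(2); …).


Via rank(M_{q-1}∘⋯∘M_p): M ≅ I[1,1]^2, I[1,3], I[3,3]^2.
μ_θ-semistable layers: μ^(1)=11; μ^(2)=-3; μ^(3)=-10

((0, 0, 3); (0, 1, 0); (3, 0, 0))


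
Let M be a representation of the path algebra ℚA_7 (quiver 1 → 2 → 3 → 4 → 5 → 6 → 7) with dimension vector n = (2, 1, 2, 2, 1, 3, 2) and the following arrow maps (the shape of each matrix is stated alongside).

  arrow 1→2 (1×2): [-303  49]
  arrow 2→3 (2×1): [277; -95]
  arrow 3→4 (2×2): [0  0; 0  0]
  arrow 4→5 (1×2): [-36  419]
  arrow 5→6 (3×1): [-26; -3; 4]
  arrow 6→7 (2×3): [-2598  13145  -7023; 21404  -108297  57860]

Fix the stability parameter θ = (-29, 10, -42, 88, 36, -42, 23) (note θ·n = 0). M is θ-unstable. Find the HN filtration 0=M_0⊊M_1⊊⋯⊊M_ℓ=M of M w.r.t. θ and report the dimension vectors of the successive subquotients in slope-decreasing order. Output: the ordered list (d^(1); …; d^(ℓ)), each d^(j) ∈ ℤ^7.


Interval decomposition of M: I[1,1], I[1,3], I[3,3], I[4,4], I[4,7], I[6,6], I[6,7].
HN type (ℓ=6): μ^(1)=88; μ^(2)=105/4; μ^(3)=23; μ^(4)=-16; μ^(5)=-29; μ^(6)=-42

((0, 0, 0, 1, 0, 0, 0); (0, 0, 0, 1, 1, 1, 1); (0, 0, 0, 0, 0, 0, 1); (0, 1, 1, 0, 0, 0, 0); (2, 0, 0, 0, 0, 0, 0); (0, 0, 1, 0, 0, 2, 0))


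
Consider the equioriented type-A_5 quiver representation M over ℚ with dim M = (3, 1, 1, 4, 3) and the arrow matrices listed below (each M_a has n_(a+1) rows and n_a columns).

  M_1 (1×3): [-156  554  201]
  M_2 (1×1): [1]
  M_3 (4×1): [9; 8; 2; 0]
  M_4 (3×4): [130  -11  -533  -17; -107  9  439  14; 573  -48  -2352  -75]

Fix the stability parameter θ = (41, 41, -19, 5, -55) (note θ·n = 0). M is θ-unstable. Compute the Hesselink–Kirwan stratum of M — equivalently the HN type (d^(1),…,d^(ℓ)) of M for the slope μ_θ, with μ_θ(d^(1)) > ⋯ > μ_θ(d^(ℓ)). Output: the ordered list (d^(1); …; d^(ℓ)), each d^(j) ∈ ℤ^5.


Interval decomposition of M: I[1,1]^2, I[1,5], I[4,4]^2, I[4,5], I[5,5].
HN type (ℓ=5): μ^(1)=41; μ^(2)=5; μ^(3)=13/5; μ^(4)=-25; μ^(5)=-55

((2, 0, 0, 0, 0); (0, 0, 0, 2, 0); (1, 1, 1, 1, 1); (0, 0, 0, 1, 1); (0, 0, 0, 0, 1))


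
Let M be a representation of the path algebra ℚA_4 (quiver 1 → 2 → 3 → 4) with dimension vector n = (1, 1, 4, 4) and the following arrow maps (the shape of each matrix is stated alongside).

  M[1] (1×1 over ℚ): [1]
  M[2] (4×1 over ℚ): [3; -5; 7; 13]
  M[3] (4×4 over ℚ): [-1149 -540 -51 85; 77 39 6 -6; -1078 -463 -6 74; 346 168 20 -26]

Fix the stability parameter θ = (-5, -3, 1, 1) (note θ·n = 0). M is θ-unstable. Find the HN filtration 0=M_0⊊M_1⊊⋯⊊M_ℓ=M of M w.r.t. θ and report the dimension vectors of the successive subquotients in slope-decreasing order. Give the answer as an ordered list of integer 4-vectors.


Via rank(M_{q-1}∘⋯∘M_p): M ≅ I[1,4], I[3,4]^3.
μ_θ-semistable layers: μ^(1)=1; μ^(2)=-3; μ^(3)=-5

((0, 0, 4, 4); (0, 1, 0, 0); (1, 0, 0, 0))


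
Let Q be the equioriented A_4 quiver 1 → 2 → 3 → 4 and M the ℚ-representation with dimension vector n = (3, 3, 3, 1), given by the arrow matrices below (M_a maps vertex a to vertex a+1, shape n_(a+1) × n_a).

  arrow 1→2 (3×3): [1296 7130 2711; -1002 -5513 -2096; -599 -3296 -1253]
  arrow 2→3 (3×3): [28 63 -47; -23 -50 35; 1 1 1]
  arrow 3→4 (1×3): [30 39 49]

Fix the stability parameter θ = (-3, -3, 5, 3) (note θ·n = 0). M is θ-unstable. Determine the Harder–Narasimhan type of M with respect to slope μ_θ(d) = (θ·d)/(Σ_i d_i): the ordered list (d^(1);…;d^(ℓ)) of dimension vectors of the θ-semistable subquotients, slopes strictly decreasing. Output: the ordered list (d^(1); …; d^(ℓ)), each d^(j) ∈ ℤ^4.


Barcode: M ≅ I[1,3]^2, I[1,4]. HN layers by μ_θ (3 steps, strictly decreasing):
  μ^(1)=5; μ^(2)=4; μ^(3)=-3

((0, 0, 2, 0); (0, 0, 1, 1); (3, 3, 0, 0))


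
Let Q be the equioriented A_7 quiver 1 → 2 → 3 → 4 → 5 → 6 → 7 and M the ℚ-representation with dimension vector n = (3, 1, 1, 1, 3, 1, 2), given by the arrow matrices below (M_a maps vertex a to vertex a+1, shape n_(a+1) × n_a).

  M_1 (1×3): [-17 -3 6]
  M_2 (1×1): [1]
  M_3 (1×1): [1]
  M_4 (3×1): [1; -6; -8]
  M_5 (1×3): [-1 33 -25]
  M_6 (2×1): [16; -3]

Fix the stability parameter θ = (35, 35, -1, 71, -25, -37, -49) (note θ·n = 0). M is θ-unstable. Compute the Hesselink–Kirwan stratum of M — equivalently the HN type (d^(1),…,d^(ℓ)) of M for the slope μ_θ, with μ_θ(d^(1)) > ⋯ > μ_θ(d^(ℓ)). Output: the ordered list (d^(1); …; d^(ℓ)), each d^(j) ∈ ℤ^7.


Interval decomposition of M: I[1,1]^2, I[1,7], I[5,5]^2, I[7,7].
HN type (ℓ=4): μ^(1)=35; μ^(2)=29/7; μ^(3)=-25; μ^(4)=-49

((2, 0, 0, 0, 0, 0, 0); (1, 1, 1, 1, 1, 1, 1); (0, 0, 0, 0, 2, 0, 0); (0, 0, 0, 0, 0, 0, 1))


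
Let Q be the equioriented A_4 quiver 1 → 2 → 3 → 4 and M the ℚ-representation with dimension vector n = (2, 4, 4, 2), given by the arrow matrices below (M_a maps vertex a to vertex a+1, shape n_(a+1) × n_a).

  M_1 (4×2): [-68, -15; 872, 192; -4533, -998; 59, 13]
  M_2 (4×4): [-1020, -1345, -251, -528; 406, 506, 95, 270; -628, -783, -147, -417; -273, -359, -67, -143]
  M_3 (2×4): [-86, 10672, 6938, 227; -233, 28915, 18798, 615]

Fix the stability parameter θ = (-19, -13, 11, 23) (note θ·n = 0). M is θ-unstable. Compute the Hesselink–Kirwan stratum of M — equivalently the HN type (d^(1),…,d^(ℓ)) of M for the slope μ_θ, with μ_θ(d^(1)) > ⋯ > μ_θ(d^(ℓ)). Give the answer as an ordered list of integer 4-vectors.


Via rank(M_{q-1}∘⋯∘M_p): M ≅ I[1,3]^2, I[2,4]^2.
μ_θ-semistable layers: μ^(1)=23; μ^(2)=11; μ^(3)=-13; μ^(4)=-19

((0, 0, 0, 2); (0, 0, 4, 0); (0, 4, 0, 0); (2, 0, 0, 0))


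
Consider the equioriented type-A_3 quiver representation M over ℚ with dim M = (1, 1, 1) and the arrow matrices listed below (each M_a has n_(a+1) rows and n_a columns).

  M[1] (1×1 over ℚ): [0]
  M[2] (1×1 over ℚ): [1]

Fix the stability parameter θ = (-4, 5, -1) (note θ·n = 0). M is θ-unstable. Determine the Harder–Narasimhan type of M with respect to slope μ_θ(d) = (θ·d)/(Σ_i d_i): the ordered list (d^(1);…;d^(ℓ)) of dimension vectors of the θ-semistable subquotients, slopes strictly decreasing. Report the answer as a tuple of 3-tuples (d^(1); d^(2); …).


Via rank(M_{q-1}∘⋯∘M_p): M ≅ I[1,1], I[2,3].
μ_θ-semistable layers: μ^(1)=2; μ^(2)=-4

((0, 1, 1); (1, 0, 0))


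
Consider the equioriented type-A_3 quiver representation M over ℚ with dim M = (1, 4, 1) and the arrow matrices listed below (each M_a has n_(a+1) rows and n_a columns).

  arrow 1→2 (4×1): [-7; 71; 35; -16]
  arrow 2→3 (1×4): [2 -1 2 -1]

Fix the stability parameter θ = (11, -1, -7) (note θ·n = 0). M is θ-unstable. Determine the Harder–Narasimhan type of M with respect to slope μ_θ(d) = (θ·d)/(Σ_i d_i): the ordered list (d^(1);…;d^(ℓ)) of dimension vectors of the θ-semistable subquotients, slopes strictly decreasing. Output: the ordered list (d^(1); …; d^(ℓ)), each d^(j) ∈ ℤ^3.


Via rank(M_{q-1}∘⋯∘M_p): M ≅ I[1,3], I[2,2]^3.
μ_θ-semistable layers: μ^(1)=1; μ^(2)=-1

((1, 1, 1); (0, 3, 0))


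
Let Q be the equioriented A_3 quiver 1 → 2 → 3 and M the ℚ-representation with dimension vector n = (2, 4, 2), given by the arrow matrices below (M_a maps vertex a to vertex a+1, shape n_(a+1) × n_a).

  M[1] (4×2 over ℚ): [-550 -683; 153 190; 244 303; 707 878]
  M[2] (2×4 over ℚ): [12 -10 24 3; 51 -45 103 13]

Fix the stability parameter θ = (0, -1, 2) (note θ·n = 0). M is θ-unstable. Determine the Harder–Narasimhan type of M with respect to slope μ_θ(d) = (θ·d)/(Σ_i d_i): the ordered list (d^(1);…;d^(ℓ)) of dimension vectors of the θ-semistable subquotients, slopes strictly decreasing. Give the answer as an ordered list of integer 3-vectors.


Barcode: M ≅ I[1,2], I[1,3], I[2,2], I[2,3]. HN layers by μ_θ (3 steps, strictly decreasing):
  μ^(1)=2; μ^(2)=-1/2; μ^(3)=-1

((0, 0, 2); (2, 2, 0); (0, 2, 0))


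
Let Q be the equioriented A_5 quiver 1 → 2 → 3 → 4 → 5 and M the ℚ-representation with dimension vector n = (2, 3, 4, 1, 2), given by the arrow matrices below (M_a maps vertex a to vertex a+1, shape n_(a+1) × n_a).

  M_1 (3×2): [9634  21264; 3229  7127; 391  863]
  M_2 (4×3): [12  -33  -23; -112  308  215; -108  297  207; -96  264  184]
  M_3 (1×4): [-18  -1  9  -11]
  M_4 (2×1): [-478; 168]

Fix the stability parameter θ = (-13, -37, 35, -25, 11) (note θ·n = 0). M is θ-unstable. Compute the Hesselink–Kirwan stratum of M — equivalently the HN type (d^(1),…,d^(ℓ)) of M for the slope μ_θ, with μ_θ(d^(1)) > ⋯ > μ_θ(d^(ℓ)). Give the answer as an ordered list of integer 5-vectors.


Barcode: M ≅ I[1,3], I[1,5], I[2,2], I[3,3]^2, I[5,5]. HN layers by μ_θ (5 steps, strictly decreasing):
  μ^(1)=35; μ^(2)=11; μ^(3)=5; μ^(4)=-25; μ^(5)=-37

((0, 0, 3, 0, 0); (0, 0, 0, 0, 2); (0, 0, 1, 1, 0); (2, 2, 0, 0, 0); (0, 1, 0, 0, 0))


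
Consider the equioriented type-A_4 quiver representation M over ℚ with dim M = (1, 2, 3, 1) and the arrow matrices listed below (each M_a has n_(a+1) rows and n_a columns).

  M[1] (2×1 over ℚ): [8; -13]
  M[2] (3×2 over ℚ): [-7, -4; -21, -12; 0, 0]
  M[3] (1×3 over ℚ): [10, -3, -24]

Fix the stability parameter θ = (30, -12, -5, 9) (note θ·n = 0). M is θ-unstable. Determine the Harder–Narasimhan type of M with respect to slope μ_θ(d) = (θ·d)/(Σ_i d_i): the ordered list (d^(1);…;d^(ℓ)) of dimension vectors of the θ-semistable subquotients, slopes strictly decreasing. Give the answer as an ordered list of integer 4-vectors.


Via rank(M_{q-1}∘⋯∘M_p): M ≅ I[1,4], I[2,2], I[3,3]^2.
μ_θ-semistable layers: μ^(1)=9; μ^(2)=13/3; μ^(3)=-5; μ^(4)=-12

((0, 0, 0, 1); (1, 1, 1, 0); (0, 0, 2, 0); (0, 1, 0, 0))


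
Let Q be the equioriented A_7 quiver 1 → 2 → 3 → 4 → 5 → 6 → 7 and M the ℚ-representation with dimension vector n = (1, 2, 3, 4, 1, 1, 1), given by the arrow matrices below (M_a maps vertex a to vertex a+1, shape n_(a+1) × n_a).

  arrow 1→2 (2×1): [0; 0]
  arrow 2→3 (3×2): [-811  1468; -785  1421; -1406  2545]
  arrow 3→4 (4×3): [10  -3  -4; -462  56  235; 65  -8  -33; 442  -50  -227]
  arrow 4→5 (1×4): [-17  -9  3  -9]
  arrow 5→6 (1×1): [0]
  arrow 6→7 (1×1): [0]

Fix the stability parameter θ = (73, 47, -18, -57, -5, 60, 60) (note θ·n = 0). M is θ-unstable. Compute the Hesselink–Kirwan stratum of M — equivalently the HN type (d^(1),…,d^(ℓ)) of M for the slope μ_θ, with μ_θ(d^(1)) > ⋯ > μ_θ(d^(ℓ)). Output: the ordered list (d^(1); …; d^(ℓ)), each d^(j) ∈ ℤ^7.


Via rank(M_{q-1}∘⋯∘M_p): M ≅ I[1,1], I[2,4], I[2,5], I[3,4], I[4,4], I[6,6], I[7,7].
μ_θ-semistable layers: μ^(1)=73; μ^(2)=60; μ^(3)=-5; μ^(4)=-28/3; μ^(5)=-75/2; μ^(6)=-57

((1, 0, 0, 0, 0, 0, 0); (0, 0, 0, 0, 0, 1, 1); (0, 0, 0, 0, 1, 0, 0); (0, 2, 2, 2, 0, 0, 0); (0, 0, 1, 1, 0, 0, 0); (0, 0, 0, 1, 0, 0, 0))


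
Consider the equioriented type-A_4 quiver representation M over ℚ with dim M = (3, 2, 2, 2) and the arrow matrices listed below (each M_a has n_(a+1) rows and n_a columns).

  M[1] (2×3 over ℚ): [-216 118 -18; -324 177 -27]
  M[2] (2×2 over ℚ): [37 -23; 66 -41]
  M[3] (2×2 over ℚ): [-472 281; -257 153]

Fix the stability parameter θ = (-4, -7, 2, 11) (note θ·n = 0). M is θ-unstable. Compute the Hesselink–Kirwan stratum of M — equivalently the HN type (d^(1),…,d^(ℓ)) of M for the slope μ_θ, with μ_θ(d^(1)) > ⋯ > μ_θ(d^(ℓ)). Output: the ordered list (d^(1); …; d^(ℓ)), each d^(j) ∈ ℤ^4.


Interval decomposition of M: I[1,1]^2, I[1,4], I[2,4].
HN type (ℓ=5): μ^(1)=11; μ^(2)=2; μ^(3)=-4; μ^(4)=-11/2; μ^(5)=-7

((0, 0, 0, 2); (0, 0, 2, 0); (2, 0, 0, 0); (1, 1, 0, 0); (0, 1, 0, 0))


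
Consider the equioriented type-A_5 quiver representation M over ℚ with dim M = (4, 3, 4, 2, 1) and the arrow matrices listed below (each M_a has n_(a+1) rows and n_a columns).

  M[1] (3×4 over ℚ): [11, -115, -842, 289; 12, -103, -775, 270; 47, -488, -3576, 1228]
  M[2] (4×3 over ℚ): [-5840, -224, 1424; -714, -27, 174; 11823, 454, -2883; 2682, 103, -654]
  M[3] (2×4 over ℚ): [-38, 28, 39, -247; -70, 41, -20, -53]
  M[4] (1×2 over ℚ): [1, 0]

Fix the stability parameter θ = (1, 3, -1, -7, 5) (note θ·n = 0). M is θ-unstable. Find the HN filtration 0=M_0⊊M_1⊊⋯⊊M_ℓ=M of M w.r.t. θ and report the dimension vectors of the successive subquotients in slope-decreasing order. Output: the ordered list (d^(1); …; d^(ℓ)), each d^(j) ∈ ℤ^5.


Barcode: M ≅ I[1,1], I[1,2], I[1,4], I[1,5], I[3,3]^2. HN layers by μ_θ (4 steps, strictly decreasing):
  μ^(1)=5; μ^(2)=3; μ^(3)=1; μ^(4)=-1

((0, 0, 0, 0, 1); (0, 1, 0, 0, 0); (2, 0, 0, 0, 0); (2, 2, 4, 2, 0))


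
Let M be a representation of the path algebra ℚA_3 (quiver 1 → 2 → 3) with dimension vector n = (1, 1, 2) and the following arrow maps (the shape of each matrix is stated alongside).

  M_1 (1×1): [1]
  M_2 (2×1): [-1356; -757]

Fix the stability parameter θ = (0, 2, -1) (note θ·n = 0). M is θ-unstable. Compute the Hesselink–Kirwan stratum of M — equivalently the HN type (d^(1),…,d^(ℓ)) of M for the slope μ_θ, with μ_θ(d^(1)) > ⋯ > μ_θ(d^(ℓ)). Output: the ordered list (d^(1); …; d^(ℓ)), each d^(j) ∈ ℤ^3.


Barcode: M ≅ I[1,3], I[3,3]. HN layers by μ_θ (3 steps, strictly decreasing):
  μ^(1)=1/2; μ^(2)=0; μ^(3)=-1

((0, 1, 1); (1, 0, 0); (0, 0, 1))
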